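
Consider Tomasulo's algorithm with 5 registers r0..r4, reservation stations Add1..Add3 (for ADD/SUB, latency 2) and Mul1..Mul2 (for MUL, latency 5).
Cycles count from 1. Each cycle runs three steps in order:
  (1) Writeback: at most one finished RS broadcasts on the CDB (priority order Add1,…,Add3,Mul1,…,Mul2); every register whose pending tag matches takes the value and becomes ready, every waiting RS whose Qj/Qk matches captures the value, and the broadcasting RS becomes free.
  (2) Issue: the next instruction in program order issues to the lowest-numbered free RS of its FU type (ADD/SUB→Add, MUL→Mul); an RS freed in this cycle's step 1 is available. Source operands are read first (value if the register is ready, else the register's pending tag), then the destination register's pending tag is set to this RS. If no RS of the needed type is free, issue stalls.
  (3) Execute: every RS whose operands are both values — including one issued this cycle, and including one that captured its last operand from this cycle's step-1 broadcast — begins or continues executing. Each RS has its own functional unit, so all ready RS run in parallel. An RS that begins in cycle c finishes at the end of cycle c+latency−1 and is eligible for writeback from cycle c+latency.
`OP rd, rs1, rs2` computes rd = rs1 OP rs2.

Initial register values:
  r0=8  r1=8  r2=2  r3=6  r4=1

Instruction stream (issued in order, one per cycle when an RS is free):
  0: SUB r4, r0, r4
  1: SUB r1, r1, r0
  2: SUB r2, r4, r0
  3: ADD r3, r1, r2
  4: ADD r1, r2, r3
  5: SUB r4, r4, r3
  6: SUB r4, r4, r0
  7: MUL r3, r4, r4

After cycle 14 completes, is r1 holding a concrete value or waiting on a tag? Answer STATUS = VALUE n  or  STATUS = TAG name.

c1: issue SUB r4<-Add1 | r0:8,r1:8,r2:2,r3:6,r4:Add1
c2: issue SUB r1<-Add2 | r0:8,r1:Add2,r2:2,r3:6,r4:Add1
c3: CDB Add1=7; issue SUB r2<-Add1 | r0:8,r1:Add2,r2:Add1,r3:6,r4:7
c4: CDB Add2=0; issue ADD r3<-Add2 | r0:8,r1:0,r2:Add1,r3:Add2,r4:7
c5: CDB Add1=-1; issue ADD r1<-Add1 | r0:8,r1:Add1,r2:-1,r3:Add2,r4:7
c6: issue SUB r4<-Add3 | r0:8,r1:Add1,r2:-1,r3:Add2,r4:Add3
c7: CDB Add2=-1; issue SUB r4<-Add2 | r0:8,r1:Add1,r2:-1,r3:-1,r4:Add2
c8: issue MUL r3<-Mul1 | r0:8,r1:Add1,r2:-1,r3:Mul1,r4:Add2
c9: CDB Add1=-2 | r0:8,r1:-2,r2:-1,r3:Mul1,r4:Add2
c10: CDB Add3=8 | r0:8,r1:-2,r2:-1,r3:Mul1,r4:Add2
c11: - | r0:8,r1:-2,r2:-1,r3:Mul1,r4:Add2
c12: CDB Add2=0 | r0:8,r1:-2,r2:-1,r3:Mul1,r4:0
c13: - | r0:8,r1:-2,r2:-1,r3:Mul1,r4:0
c14: - | r0:8,r1:-2,r2:-1,r3:Mul1,r4:0

STATUS = VALUE -2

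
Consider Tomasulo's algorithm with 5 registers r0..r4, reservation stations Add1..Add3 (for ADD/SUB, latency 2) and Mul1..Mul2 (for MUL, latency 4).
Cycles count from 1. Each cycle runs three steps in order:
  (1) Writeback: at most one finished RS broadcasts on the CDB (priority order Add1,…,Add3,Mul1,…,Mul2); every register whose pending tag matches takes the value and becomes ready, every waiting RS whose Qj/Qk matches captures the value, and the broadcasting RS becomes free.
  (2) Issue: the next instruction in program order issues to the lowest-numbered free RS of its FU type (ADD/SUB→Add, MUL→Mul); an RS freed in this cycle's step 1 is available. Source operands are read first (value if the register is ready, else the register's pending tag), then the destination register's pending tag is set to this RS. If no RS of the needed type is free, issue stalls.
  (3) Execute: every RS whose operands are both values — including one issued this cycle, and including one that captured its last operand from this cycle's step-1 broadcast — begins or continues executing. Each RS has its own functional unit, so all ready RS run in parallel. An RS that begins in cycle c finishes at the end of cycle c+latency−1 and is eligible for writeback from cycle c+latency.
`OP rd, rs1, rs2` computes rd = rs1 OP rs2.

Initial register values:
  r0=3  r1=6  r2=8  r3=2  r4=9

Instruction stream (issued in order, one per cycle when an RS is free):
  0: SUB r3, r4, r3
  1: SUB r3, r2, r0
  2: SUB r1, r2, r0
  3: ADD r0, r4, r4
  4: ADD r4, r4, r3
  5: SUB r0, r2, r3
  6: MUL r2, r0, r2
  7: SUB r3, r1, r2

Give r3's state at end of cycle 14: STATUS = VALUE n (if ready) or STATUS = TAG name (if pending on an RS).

STATUS = VALUE -19

c1: issue SUB r3<-Add1 | r0:3,r1:6,r2:8,r3:Add1,r4:9
c2: issue SUB r3<-Add2 | r0:3,r1:6,r2:8,r3:Add2,r4:9
c3: CDB Add1=7; issue SUB r1<-Add1 | r0:3,r1:Add1,r2:8,r3:Add2,r4:9
c4: CDB Add2=5; issue ADD r0<-Add2 | r0:Add2,r1:Add1,r2:8,r3:5,r4:9
c5: CDB Add1=5; issue ADD r4<-Add1 | r0:Add2,r1:5,r2:8,r3:5,r4:Add1
c6: CDB Add2=18; issue SUB r0<-Add2 | r0:Add2,r1:5,r2:8,r3:5,r4:Add1
c7: CDB Add1=14; issue MUL r2<-Mul1 | r0:Add2,r1:5,r2:Mul1,r3:5,r4:14
c8: CDB Add2=3; issue SUB r3<-Add1 | r0:3,r1:5,r2:Mul1,r3:Add1,r4:14
c9: - | r0:3,r1:5,r2:Mul1,r3:Add1,r4:14
c10: - | r0:3,r1:5,r2:Mul1,r3:Add1,r4:14
c11: - | r0:3,r1:5,r2:Mul1,r3:Add1,r4:14
c12: CDB Mul1=24 | r0:3,r1:5,r2:24,r3:Add1,r4:14
c13: - | r0:3,r1:5,r2:24,r3:Add1,r4:14
c14: CDB Add1=-19 | r0:3,r1:5,r2:24,r3:-19,r4:14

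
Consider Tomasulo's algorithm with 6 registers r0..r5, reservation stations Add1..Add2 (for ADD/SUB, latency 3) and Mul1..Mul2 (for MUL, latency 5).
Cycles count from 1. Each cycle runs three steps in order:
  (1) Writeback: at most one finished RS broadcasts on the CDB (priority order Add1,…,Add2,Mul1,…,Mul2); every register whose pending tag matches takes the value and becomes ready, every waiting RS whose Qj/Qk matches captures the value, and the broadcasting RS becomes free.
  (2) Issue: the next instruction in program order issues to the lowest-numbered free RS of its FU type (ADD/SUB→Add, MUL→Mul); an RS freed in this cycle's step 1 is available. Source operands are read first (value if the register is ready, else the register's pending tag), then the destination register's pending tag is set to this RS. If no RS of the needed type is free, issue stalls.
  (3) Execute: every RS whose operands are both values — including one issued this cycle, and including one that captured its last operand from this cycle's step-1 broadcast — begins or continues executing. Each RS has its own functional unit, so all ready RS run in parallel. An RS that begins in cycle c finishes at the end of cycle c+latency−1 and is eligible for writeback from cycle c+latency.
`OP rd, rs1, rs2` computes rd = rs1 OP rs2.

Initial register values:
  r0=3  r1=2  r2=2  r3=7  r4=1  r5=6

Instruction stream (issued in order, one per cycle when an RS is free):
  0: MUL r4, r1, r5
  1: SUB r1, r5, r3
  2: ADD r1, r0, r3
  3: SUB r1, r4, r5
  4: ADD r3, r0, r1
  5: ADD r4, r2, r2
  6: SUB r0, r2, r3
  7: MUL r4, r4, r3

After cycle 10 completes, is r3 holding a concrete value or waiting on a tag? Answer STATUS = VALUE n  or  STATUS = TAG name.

STATUS = TAG Add2

  c1: issue MUL r4<-Mul1  regs: r0:3,r1:2,r2:2,r3:7,r4:Mul1,r5:6
  c2: issue SUB r1<-Add1  regs: r0:3,r1:Add1,r2:2,r3:7,r4:Mul1,r5:6
  c3: issue ADD r1<-Add2  regs: r0:3,r1:Add2,r2:2,r3:7,r4:Mul1,r5:6
  c4: stall  regs: r0:3,r1:Add2,r2:2,r3:7,r4:Mul1,r5:6
  c5: CDB Add1=-1; issue SUB r1<-Add1  regs: r0:3,r1:Add1,r2:2,r3:7,r4:Mul1,r5:6
  c6: CDB Add2=10; issue ADD r3<-Add2  regs: r0:3,r1:Add1,r2:2,r3:Add2,r4:Mul1,r5:6
  c7: CDB Mul1=12; stall  regs: r0:3,r1:Add1,r2:2,r3:Add2,r4:12,r5:6
  c8: stall  regs: r0:3,r1:Add1,r2:2,r3:Add2,r4:12,r5:6
  c9: stall  regs: r0:3,r1:Add1,r2:2,r3:Add2,r4:12,r5:6
  c10: CDB Add1=6; issue ADD r4<-Add1  regs: r0:3,r1:6,r2:2,r3:Add2,r4:Add1,r5:6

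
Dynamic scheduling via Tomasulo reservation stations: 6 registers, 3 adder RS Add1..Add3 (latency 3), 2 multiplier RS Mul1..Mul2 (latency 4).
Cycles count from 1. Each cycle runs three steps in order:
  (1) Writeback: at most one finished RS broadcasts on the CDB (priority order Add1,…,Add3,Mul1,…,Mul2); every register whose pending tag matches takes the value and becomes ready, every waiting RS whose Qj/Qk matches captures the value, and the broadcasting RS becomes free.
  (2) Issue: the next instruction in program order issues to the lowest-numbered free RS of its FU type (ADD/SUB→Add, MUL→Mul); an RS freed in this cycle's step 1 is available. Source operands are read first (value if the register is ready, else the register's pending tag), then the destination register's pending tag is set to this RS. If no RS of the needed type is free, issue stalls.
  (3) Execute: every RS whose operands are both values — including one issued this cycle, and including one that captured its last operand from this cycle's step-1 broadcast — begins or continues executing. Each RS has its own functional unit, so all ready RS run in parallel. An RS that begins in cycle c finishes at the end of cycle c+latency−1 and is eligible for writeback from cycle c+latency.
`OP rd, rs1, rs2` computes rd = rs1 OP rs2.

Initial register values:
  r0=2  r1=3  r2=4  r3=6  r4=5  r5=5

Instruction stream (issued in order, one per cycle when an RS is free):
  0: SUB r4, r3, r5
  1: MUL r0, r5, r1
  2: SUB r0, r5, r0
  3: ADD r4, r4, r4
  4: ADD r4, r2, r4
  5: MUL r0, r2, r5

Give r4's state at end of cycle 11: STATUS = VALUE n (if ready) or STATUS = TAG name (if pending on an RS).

cycle 1: issue SUB r4<-Add1 // r0:2,r1:3,r2:4,r3:6,r4:Add1,r5:5
cycle 2: issue MUL r0<-Mul1 // r0:Mul1,r1:3,r2:4,r3:6,r4:Add1,r5:5
cycle 3: issue SUB r0<-Add2 // r0:Add2,r1:3,r2:4,r3:6,r4:Add1,r5:5
cycle 4: CDB Add1=1; issue ADD r4<-Add1 // r0:Add2,r1:3,r2:4,r3:6,r4:Add1,r5:5
cycle 5: issue ADD r4<-Add3 // r0:Add2,r1:3,r2:4,r3:6,r4:Add3,r5:5
cycle 6: CDB Mul1=15; issue MUL r0<-Mul1 // r0:Mul1,r1:3,r2:4,r3:6,r4:Add3,r5:5
cycle 7: CDB Add1=2 // r0:Mul1,r1:3,r2:4,r3:6,r4:Add3,r5:5
cycle 8: - // r0:Mul1,r1:3,r2:4,r3:6,r4:Add3,r5:5
cycle 9: CDB Add2=-10 // r0:Mul1,r1:3,r2:4,r3:6,r4:Add3,r5:5
cycle 10: CDB Add3=6 // r0:Mul1,r1:3,r2:4,r3:6,r4:6,r5:5
cycle 11: CDB Mul1=20 // r0:20,r1:3,r2:4,r3:6,r4:6,r5:5

STATUS = VALUE 6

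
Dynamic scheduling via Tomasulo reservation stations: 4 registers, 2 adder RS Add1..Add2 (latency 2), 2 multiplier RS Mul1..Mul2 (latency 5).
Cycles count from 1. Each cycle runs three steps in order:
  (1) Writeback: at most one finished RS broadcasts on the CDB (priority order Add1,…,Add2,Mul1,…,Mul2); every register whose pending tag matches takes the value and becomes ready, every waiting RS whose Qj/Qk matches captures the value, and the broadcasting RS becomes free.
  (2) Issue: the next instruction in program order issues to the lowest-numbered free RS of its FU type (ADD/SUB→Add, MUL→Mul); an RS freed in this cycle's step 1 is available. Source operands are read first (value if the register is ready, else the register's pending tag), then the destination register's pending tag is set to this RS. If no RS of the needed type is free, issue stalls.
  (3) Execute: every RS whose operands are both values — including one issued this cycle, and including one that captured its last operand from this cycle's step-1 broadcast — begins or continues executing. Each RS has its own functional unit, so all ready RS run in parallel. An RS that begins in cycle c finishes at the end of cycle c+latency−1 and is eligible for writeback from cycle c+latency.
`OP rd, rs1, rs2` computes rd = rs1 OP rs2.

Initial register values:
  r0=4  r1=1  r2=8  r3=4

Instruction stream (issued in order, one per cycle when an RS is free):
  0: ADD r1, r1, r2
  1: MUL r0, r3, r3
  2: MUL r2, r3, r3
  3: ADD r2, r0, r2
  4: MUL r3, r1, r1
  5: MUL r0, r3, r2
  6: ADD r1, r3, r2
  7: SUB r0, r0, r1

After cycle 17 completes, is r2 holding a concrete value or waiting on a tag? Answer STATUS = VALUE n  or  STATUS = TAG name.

STATUS = VALUE 32

c1: issue ADD r1<-Add1 | r0:4,r1:Add1,r2:8,r3:4
c2: issue MUL r0<-Mul1 | r0:Mul1,r1:Add1,r2:8,r3:4
c3: CDB Add1=9; issue MUL r2<-Mul2 | r0:Mul1,r1:9,r2:Mul2,r3:4
c4: issue ADD r2<-Add1 | r0:Mul1,r1:9,r2:Add1,r3:4
c5: stall | r0:Mul1,r1:9,r2:Add1,r3:4
c6: stall | r0:Mul1,r1:9,r2:Add1,r3:4
c7: CDB Mul1=16; issue MUL r3<-Mul1 | r0:16,r1:9,r2:Add1,r3:Mul1
c8: CDB Mul2=16; issue MUL r0<-Mul2 | r0:Mul2,r1:9,r2:Add1,r3:Mul1
c9: issue ADD r1<-Add2 | r0:Mul2,r1:Add2,r2:Add1,r3:Mul1
c10: CDB Add1=32; issue SUB r0<-Add1 | r0:Add1,r1:Add2,r2:32,r3:Mul1
c11: - | r0:Add1,r1:Add2,r2:32,r3:Mul1
c12: CDB Mul1=81 | r0:Add1,r1:Add2,r2:32,r3:81
c13: - | r0:Add1,r1:Add2,r2:32,r3:81
c14: CDB Add2=113 | r0:Add1,r1:113,r2:32,r3:81
c15: - | r0:Add1,r1:113,r2:32,r3:81
c16: - | r0:Add1,r1:113,r2:32,r3:81
c17: CDB Mul2=2592 | r0:Add1,r1:113,r2:32,r3:81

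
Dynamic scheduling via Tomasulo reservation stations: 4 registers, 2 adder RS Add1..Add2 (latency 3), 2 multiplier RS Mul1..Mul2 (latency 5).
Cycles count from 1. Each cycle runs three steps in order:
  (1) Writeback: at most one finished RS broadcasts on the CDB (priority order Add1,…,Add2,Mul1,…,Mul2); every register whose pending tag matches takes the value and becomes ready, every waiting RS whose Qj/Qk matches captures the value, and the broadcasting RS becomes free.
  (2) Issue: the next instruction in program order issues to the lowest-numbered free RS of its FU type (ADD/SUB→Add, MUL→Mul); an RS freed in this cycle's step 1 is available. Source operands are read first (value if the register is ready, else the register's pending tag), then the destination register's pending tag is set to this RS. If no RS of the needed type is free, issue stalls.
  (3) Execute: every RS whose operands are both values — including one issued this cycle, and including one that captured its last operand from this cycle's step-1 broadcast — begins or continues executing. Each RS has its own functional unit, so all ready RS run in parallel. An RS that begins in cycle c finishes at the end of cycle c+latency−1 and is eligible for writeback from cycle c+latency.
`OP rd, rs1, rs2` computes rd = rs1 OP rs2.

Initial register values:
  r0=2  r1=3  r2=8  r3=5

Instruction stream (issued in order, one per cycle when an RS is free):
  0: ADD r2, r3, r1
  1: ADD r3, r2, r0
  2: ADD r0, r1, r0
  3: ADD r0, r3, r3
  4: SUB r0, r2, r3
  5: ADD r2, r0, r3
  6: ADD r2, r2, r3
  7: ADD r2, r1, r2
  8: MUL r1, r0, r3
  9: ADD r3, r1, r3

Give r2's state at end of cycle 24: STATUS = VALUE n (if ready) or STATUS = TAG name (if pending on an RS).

cycle 1: issue ADD r2<-Add1 // r0:2,r1:3,r2:Add1,r3:5
cycle 2: issue ADD r3<-Add2 // r0:2,r1:3,r2:Add1,r3:Add2
cycle 3: stall // r0:2,r1:3,r2:Add1,r3:Add2
cycle 4: CDB Add1=8; issue ADD r0<-Add1 // r0:Add1,r1:3,r2:8,r3:Add2
cycle 5: stall // r0:Add1,r1:3,r2:8,r3:Add2
cycle 6: stall // r0:Add1,r1:3,r2:8,r3:Add2
cycle 7: CDB Add1=5; issue ADD r0<-Add1 // r0:Add1,r1:3,r2:8,r3:Add2
cycle 8: CDB Add2=10; issue SUB r0<-Add2 // r0:Add2,r1:3,r2:8,r3:10
cycle 9: stall // r0:Add2,r1:3,r2:8,r3:10
cycle 10: stall // r0:Add2,r1:3,r2:8,r3:10
cycle 11: CDB Add1=20; issue ADD r2<-Add1 // r0:Add2,r1:3,r2:Add1,r3:10
cycle 12: CDB Add2=-2; issue ADD r2<-Add2 // r0:-2,r1:3,r2:Add2,r3:10
cycle 13: stall // r0:-2,r1:3,r2:Add2,r3:10
cycle 14: stall // r0:-2,r1:3,r2:Add2,r3:10
cycle 15: CDB Add1=8; issue ADD r2<-Add1 // r0:-2,r1:3,r2:Add1,r3:10
cycle 16: issue MUL r1<-Mul1 // r0:-2,r1:Mul1,r2:Add1,r3:10
cycle 17: stall // r0:-2,r1:Mul1,r2:Add1,r3:10
cycle 18: CDB Add2=18; issue ADD r3<-Add2 // r0:-2,r1:Mul1,r2:Add1,r3:Add2
cycle 19: - // r0:-2,r1:Mul1,r2:Add1,r3:Add2
cycle 20: - // r0:-2,r1:Mul1,r2:Add1,r3:Add2
cycle 21: CDB Add1=21 // r0:-2,r1:Mul1,r2:21,r3:Add2
cycle 22: CDB Mul1=-20 // r0:-2,r1:-20,r2:21,r3:Add2
cycle 23: - // r0:-2,r1:-20,r2:21,r3:Add2
cycle 24: - // r0:-2,r1:-20,r2:21,r3:Add2

STATUS = VALUE 21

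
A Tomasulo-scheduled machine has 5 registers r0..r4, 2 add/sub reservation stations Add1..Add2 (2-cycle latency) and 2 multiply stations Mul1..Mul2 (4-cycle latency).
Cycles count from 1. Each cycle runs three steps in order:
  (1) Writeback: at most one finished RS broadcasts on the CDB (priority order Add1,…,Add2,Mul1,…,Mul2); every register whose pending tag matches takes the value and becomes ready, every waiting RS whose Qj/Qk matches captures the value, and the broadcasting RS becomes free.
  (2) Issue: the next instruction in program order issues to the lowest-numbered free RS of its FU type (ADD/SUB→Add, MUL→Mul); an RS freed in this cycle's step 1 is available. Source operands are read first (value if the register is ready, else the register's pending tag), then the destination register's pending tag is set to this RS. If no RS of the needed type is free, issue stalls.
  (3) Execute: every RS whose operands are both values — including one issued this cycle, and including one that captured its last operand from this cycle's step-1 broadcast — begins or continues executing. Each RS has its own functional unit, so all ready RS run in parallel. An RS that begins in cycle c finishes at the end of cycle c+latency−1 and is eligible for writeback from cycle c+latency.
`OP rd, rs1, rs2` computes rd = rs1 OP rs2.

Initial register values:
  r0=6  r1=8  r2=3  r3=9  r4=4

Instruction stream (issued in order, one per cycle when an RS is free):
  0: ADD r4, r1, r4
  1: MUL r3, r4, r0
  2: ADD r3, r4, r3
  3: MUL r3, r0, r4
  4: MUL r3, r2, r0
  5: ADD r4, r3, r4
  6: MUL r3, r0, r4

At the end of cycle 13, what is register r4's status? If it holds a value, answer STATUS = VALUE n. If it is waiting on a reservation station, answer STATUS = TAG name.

cycle 1: issue ADD r4<-Add1 // r0:6,r1:8,r2:3,r3:9,r4:Add1
cycle 2: issue MUL r3<-Mul1 // r0:6,r1:8,r2:3,r3:Mul1,r4:Add1
cycle 3: CDB Add1=12; issue ADD r3<-Add1 // r0:6,r1:8,r2:3,r3:Add1,r4:12
cycle 4: issue MUL r3<-Mul2 // r0:6,r1:8,r2:3,r3:Mul2,r4:12
cycle 5: stall // r0:6,r1:8,r2:3,r3:Mul2,r4:12
cycle 6: stall // r0:6,r1:8,r2:3,r3:Mul2,r4:12
cycle 7: CDB Mul1=72; issue MUL r3<-Mul1 // r0:6,r1:8,r2:3,r3:Mul1,r4:12
cycle 8: CDB Mul2=72; issue ADD r4<-Add2 // r0:6,r1:8,r2:3,r3:Mul1,r4:Add2
cycle 9: CDB Add1=84; issue MUL r3<-Mul2 // r0:6,r1:8,r2:3,r3:Mul2,r4:Add2
cycle 10: - // r0:6,r1:8,r2:3,r3:Mul2,r4:Add2
cycle 11: CDB Mul1=18 // r0:6,r1:8,r2:3,r3:Mul2,r4:Add2
cycle 12: - // r0:6,r1:8,r2:3,r3:Mul2,r4:Add2
cycle 13: CDB Add2=30 // r0:6,r1:8,r2:3,r3:Mul2,r4:30

STATUS = VALUE 30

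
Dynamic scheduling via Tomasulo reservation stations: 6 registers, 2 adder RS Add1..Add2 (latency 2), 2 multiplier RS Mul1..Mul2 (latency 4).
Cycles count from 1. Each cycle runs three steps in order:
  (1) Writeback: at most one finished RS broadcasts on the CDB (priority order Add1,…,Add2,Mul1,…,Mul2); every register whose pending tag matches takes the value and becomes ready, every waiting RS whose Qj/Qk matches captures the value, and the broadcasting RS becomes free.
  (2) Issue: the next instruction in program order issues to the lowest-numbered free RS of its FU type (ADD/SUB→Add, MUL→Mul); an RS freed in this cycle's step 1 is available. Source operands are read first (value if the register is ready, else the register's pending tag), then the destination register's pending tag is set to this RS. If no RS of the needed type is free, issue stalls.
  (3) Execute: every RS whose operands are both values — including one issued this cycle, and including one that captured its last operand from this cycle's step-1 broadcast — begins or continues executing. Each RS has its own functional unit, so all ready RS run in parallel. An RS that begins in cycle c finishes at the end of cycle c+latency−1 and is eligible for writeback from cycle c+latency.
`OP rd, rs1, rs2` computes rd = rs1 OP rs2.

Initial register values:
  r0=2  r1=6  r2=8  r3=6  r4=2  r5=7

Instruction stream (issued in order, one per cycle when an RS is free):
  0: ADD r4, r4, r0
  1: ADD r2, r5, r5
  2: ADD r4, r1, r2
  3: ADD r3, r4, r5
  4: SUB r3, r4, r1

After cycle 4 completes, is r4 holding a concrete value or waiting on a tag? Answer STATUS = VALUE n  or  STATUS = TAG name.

c1: issue ADD r4<-Add1 | r0:2,r1:6,r2:8,r3:6,r4:Add1,r5:7
c2: issue ADD r2<-Add2 | r0:2,r1:6,r2:Add2,r3:6,r4:Add1,r5:7
c3: CDB Add1=4; issue ADD r4<-Add1 | r0:2,r1:6,r2:Add2,r3:6,r4:Add1,r5:7
c4: CDB Add2=14; issue ADD r3<-Add2 | r0:2,r1:6,r2:14,r3:Add2,r4:Add1,r5:7

STATUS = TAG Add1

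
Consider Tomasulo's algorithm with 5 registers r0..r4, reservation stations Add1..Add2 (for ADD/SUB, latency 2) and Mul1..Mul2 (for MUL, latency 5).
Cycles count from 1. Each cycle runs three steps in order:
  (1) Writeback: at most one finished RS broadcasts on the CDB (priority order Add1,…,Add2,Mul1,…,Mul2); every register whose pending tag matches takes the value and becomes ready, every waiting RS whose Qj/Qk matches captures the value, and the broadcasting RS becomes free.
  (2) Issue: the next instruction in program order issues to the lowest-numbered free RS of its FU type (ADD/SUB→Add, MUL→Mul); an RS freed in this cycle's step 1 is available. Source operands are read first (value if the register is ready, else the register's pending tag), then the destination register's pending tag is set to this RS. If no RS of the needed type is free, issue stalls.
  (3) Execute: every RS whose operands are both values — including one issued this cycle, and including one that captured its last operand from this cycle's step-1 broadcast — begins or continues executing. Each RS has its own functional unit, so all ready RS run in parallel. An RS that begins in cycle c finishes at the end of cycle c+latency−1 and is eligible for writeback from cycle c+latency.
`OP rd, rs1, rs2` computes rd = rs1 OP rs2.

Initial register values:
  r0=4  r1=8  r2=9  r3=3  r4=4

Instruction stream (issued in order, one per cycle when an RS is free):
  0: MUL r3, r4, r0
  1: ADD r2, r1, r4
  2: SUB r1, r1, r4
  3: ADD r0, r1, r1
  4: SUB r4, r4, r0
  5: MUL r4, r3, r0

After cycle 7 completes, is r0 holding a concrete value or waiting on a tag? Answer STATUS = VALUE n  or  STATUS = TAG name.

cycle 1: issue MUL r3<-Mul1 // r0:4,r1:8,r2:9,r3:Mul1,r4:4
cycle 2: issue ADD r2<-Add1 // r0:4,r1:8,r2:Add1,r3:Mul1,r4:4
cycle 3: issue SUB r1<-Add2 // r0:4,r1:Add2,r2:Add1,r3:Mul1,r4:4
cycle 4: CDB Add1=12; issue ADD r0<-Add1 // r0:Add1,r1:Add2,r2:12,r3:Mul1,r4:4
cycle 5: CDB Add2=4; issue SUB r4<-Add2 // r0:Add1,r1:4,r2:12,r3:Mul1,r4:Add2
cycle 6: CDB Mul1=16; issue MUL r4<-Mul1 // r0:Add1,r1:4,r2:12,r3:16,r4:Mul1
cycle 7: CDB Add1=8 // r0:8,r1:4,r2:12,r3:16,r4:Mul1

STATUS = VALUE 8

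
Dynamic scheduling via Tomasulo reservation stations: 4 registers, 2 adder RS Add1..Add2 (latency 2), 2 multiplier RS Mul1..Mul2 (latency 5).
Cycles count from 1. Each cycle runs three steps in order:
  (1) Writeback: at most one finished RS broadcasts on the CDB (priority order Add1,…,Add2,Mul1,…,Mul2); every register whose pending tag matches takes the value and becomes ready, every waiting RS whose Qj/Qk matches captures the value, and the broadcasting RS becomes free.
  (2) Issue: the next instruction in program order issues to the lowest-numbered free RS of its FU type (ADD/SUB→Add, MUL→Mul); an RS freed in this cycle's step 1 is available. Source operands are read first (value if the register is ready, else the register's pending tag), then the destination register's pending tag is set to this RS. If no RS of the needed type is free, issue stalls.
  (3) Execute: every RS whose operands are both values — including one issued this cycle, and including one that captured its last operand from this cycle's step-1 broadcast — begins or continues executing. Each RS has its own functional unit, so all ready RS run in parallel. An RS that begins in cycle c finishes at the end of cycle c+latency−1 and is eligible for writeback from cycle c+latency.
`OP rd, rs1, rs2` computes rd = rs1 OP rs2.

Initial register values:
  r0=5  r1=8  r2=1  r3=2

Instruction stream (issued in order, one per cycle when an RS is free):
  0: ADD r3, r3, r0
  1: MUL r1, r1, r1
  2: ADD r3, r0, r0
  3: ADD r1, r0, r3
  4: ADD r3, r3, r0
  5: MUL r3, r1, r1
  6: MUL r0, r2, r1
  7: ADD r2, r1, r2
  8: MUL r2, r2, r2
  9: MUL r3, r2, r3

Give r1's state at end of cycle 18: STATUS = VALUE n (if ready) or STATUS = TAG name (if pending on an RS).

c1: issue ADD r3<-Add1 | r0:5,r1:8,r2:1,r3:Add1
c2: issue MUL r1<-Mul1 | r0:5,r1:Mul1,r2:1,r3:Add1
c3: CDB Add1=7; issue ADD r3<-Add1 | r0:5,r1:Mul1,r2:1,r3:Add1
c4: issue ADD r1<-Add2 | r0:5,r1:Add2,r2:1,r3:Add1
c5: CDB Add1=10; issue ADD r3<-Add1 | r0:5,r1:Add2,r2:1,r3:Add1
c6: issue MUL r3<-Mul2 | r0:5,r1:Add2,r2:1,r3:Mul2
c7: CDB Add1=15; stall | r0:5,r1:Add2,r2:1,r3:Mul2
c8: CDB Add2=15; stall | r0:5,r1:15,r2:1,r3:Mul2
c9: CDB Mul1=64; issue MUL r0<-Mul1 | r0:Mul1,r1:15,r2:1,r3:Mul2
c10: issue ADD r2<-Add1 | r0:Mul1,r1:15,r2:Add1,r3:Mul2
c11: stall | r0:Mul1,r1:15,r2:Add1,r3:Mul2
c12: CDB Add1=16; stall | r0:Mul1,r1:15,r2:16,r3:Mul2
c13: CDB Mul2=225; issue MUL r2<-Mul2 | r0:Mul1,r1:15,r2:Mul2,r3:225
c14: CDB Mul1=15; issue MUL r3<-Mul1 | r0:15,r1:15,r2:Mul2,r3:Mul1
c15: - | r0:15,r1:15,r2:Mul2,r3:Mul1
c16: - | r0:15,r1:15,r2:Mul2,r3:Mul1
c17: - | r0:15,r1:15,r2:Mul2,r3:Mul1
c18: CDB Mul2=256 | r0:15,r1:15,r2:256,r3:Mul1

STATUS = VALUE 15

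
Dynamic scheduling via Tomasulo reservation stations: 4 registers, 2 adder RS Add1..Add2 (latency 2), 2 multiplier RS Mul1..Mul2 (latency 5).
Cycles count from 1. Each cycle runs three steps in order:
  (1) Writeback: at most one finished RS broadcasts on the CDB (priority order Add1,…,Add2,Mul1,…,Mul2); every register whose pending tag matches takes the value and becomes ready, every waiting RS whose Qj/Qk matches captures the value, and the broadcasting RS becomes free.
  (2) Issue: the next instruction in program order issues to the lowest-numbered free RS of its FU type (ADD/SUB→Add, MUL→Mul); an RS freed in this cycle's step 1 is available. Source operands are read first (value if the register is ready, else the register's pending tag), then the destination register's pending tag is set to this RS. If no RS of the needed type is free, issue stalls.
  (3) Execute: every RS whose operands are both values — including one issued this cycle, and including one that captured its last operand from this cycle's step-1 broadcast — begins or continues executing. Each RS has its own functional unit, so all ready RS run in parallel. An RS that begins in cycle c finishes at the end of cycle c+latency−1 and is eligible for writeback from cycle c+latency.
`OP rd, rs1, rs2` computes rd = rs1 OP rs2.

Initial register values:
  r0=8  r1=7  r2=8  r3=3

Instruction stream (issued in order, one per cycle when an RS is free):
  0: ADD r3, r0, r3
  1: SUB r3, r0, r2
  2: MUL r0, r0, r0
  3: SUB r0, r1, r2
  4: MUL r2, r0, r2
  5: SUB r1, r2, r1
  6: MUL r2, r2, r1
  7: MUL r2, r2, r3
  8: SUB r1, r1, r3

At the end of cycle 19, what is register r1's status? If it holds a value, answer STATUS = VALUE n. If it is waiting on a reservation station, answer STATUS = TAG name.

STATUS = VALUE -15

  c1: issue ADD r3<-Add1  regs: r0:8,r1:7,r2:8,r3:Add1
  c2: issue SUB r3<-Add2  regs: r0:8,r1:7,r2:8,r3:Add2
  c3: CDB Add1=11; issue MUL r0<-Mul1  regs: r0:Mul1,r1:7,r2:8,r3:Add2
  c4: CDB Add2=0; issue SUB r0<-Add1  regs: r0:Add1,r1:7,r2:8,r3:0
  c5: issue MUL r2<-Mul2  regs: r0:Add1,r1:7,r2:Mul2,r3:0
  c6: CDB Add1=-1; issue SUB r1<-Add1  regs: r0:-1,r1:Add1,r2:Mul2,r3:0
  c7: stall  regs: r0:-1,r1:Add1,r2:Mul2,r3:0
  c8: CDB Mul1=64; issue MUL r2<-Mul1  regs: r0:-1,r1:Add1,r2:Mul1,r3:0
  c9: stall  regs: r0:-1,r1:Add1,r2:Mul1,r3:0
  c10: stall  regs: r0:-1,r1:Add1,r2:Mul1,r3:0
  c11: CDB Mul2=-8; issue MUL r2<-Mul2  regs: r0:-1,r1:Add1,r2:Mul2,r3:0
  c12: issue SUB r1<-Add2  regs: r0:-1,r1:Add2,r2:Mul2,r3:0
  c13: CDB Add1=-15  regs: r0:-1,r1:Add2,r2:Mul2,r3:0
  c14: -  regs: r0:-1,r1:Add2,r2:Mul2,r3:0
  c15: CDB Add2=-15  regs: r0:-1,r1:-15,r2:Mul2,r3:0
  c16: -  regs: r0:-1,r1:-15,r2:Mul2,r3:0
  c17: -  regs: r0:-1,r1:-15,r2:Mul2,r3:0
  c18: CDB Mul1=120  regs: r0:-1,r1:-15,r2:Mul2,r3:0
  c19: -  regs: r0:-1,r1:-15,r2:Mul2,r3:0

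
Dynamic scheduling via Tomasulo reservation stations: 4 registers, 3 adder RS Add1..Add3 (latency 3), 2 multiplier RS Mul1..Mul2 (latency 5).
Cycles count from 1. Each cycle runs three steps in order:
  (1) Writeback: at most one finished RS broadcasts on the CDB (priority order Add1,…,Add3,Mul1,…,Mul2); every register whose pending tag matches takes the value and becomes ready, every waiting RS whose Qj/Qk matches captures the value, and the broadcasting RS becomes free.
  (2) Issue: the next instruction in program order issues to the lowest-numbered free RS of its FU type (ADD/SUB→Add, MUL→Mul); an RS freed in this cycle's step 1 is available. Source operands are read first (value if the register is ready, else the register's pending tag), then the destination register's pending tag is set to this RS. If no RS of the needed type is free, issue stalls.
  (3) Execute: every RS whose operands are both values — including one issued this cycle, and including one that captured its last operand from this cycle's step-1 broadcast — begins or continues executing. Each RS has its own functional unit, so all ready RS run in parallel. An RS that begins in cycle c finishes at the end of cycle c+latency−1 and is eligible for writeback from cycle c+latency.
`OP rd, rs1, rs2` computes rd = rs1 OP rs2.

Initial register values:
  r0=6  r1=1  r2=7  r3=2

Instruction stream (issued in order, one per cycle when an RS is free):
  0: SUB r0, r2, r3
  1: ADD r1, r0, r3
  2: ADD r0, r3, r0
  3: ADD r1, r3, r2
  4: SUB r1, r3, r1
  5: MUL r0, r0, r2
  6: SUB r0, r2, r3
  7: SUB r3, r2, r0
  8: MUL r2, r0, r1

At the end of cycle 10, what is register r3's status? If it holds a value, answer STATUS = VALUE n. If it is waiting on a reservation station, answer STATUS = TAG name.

STATUS = TAG Add1

c1: issue SUB r0<-Add1 | r0:Add1,r1:1,r2:7,r3:2
c2: issue ADD r1<-Add2 | r0:Add1,r1:Add2,r2:7,r3:2
c3: issue ADD r0<-Add3 | r0:Add3,r1:Add2,r2:7,r3:2
c4: CDB Add1=5; issue ADD r1<-Add1 | r0:Add3,r1:Add1,r2:7,r3:2
c5: stall | r0:Add3,r1:Add1,r2:7,r3:2
c6: stall | r0:Add3,r1:Add1,r2:7,r3:2
c7: CDB Add1=9; issue SUB r1<-Add1 | r0:Add3,r1:Add1,r2:7,r3:2
c8: CDB Add2=7; issue MUL r0<-Mul1 | r0:Mul1,r1:Add1,r2:7,r3:2
c9: CDB Add3=7; issue SUB r0<-Add2 | r0:Add2,r1:Add1,r2:7,r3:2
c10: CDB Add1=-7; issue SUB r3<-Add1 | r0:Add2,r1:-7,r2:7,r3:Add1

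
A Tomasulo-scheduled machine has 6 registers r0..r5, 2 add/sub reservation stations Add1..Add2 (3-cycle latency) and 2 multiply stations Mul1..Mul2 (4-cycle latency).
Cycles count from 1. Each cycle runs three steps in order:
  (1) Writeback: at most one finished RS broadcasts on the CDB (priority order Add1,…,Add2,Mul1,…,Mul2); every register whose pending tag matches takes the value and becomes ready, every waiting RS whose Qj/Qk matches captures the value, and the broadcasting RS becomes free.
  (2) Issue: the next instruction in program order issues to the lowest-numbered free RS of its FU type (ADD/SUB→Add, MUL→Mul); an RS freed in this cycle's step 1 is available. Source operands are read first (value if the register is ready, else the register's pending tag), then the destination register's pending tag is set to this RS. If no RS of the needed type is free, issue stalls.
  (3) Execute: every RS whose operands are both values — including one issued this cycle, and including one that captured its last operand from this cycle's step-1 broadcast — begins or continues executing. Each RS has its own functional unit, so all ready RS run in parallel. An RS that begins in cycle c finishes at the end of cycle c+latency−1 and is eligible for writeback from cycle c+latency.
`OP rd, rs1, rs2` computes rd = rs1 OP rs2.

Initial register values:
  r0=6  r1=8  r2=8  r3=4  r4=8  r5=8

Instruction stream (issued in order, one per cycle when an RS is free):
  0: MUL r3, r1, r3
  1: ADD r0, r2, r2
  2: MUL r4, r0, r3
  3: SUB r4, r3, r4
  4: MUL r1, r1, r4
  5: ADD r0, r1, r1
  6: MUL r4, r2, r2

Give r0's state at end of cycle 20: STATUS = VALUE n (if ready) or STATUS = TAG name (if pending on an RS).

STATUS = VALUE -7680

cycle 1: issue MUL r3<-Mul1 // r0:6,r1:8,r2:8,r3:Mul1,r4:8,r5:8
cycle 2: issue ADD r0<-Add1 // r0:Add1,r1:8,r2:8,r3:Mul1,r4:8,r5:8
cycle 3: issue MUL r4<-Mul2 // r0:Add1,r1:8,r2:8,r3:Mul1,r4:Mul2,r5:8
cycle 4: issue SUB r4<-Add2 // r0:Add1,r1:8,r2:8,r3:Mul1,r4:Add2,r5:8
cycle 5: CDB Add1=16; stall // r0:16,r1:8,r2:8,r3:Mul1,r4:Add2,r5:8
cycle 6: CDB Mul1=32; issue MUL r1<-Mul1 // r0:16,r1:Mul1,r2:8,r3:32,r4:Add2,r5:8
cycle 7: issue ADD r0<-Add1 // r0:Add1,r1:Mul1,r2:8,r3:32,r4:Add2,r5:8
cycle 8: stall // r0:Add1,r1:Mul1,r2:8,r3:32,r4:Add2,r5:8
cycle 9: stall // r0:Add1,r1:Mul1,r2:8,r3:32,r4:Add2,r5:8
cycle 10: CDB Mul2=512; issue MUL r4<-Mul2 // r0:Add1,r1:Mul1,r2:8,r3:32,r4:Mul2,r5:8
cycle 11: - // r0:Add1,r1:Mul1,r2:8,r3:32,r4:Mul2,r5:8
cycle 12: - // r0:Add1,r1:Mul1,r2:8,r3:32,r4:Mul2,r5:8
cycle 13: CDB Add2=-480 // r0:Add1,r1:Mul1,r2:8,r3:32,r4:Mul2,r5:8
cycle 14: CDB Mul2=64 // r0:Add1,r1:Mul1,r2:8,r3:32,r4:64,r5:8
cycle 15: - // r0:Add1,r1:Mul1,r2:8,r3:32,r4:64,r5:8
cycle 16: - // r0:Add1,r1:Mul1,r2:8,r3:32,r4:64,r5:8
cycle 17: CDB Mul1=-3840 // r0:Add1,r1:-3840,r2:8,r3:32,r4:64,r5:8
cycle 18: - // r0:Add1,r1:-3840,r2:8,r3:32,r4:64,r5:8
cycle 19: - // r0:Add1,r1:-3840,r2:8,r3:32,r4:64,r5:8
cycle 20: CDB Add1=-7680 // r0:-7680,r1:-3840,r2:8,r3:32,r4:64,r5:8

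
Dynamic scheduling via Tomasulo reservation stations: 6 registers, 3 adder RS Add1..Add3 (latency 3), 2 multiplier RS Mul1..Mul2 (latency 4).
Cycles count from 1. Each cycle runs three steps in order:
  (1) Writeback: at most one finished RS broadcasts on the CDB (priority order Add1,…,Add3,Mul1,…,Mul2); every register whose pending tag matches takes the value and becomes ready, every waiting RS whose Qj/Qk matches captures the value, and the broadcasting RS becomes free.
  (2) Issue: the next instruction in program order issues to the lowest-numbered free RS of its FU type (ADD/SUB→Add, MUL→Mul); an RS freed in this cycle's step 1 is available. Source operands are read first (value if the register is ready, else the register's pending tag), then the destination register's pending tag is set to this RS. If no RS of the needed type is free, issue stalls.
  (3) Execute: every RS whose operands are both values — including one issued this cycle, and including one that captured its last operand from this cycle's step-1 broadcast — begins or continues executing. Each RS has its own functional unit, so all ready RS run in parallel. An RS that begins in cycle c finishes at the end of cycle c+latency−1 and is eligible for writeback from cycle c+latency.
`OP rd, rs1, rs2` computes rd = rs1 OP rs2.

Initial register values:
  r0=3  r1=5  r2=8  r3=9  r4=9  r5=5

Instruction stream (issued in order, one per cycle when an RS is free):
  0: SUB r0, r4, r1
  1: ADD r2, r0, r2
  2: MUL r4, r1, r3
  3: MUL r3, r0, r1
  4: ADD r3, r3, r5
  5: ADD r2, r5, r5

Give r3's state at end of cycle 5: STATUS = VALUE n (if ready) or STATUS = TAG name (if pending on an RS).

cycle 1: issue SUB r0<-Add1 // r0:Add1,r1:5,r2:8,r3:9,r4:9,r5:5
cycle 2: issue ADD r2<-Add2 // r0:Add1,r1:5,r2:Add2,r3:9,r4:9,r5:5
cycle 3: issue MUL r4<-Mul1 // r0:Add1,r1:5,r2:Add2,r3:9,r4:Mul1,r5:5
cycle 4: CDB Add1=4; issue MUL r3<-Mul2 // r0:4,r1:5,r2:Add2,r3:Mul2,r4:Mul1,r5:5
cycle 5: issue ADD r3<-Add1 // r0:4,r1:5,r2:Add2,r3:Add1,r4:Mul1,r5:5

STATUS = TAG Add1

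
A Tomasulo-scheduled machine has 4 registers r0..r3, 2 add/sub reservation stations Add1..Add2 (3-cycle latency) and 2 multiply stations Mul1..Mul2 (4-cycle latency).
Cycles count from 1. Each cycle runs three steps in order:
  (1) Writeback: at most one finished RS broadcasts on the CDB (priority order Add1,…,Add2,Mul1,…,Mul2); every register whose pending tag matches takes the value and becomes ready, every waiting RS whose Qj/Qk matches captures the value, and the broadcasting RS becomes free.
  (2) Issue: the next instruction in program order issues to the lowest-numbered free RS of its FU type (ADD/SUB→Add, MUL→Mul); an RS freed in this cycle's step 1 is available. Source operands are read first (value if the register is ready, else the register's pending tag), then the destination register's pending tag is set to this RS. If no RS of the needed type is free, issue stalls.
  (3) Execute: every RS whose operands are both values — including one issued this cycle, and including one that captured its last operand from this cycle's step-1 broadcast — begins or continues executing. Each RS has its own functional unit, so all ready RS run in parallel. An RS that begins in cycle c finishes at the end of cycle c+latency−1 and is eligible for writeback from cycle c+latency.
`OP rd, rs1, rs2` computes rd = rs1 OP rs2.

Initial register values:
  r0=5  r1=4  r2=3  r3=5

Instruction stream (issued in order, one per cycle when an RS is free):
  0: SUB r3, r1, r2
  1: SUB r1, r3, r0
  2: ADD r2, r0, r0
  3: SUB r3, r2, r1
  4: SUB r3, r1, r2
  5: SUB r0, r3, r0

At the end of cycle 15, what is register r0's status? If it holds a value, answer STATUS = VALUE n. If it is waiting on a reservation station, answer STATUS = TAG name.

c1: issue SUB r3<-Add1 | r0:5,r1:4,r2:3,r3:Add1
c2: issue SUB r1<-Add2 | r0:5,r1:Add2,r2:3,r3:Add1
c3: stall | r0:5,r1:Add2,r2:3,r3:Add1
c4: CDB Add1=1; issue ADD r2<-Add1 | r0:5,r1:Add2,r2:Add1,r3:1
c5: stall | r0:5,r1:Add2,r2:Add1,r3:1
c6: stall | r0:5,r1:Add2,r2:Add1,r3:1
c7: CDB Add1=10; issue SUB r3<-Add1 | r0:5,r1:Add2,r2:10,r3:Add1
c8: CDB Add2=-4; issue SUB r3<-Add2 | r0:5,r1:-4,r2:10,r3:Add2
c9: stall | r0:5,r1:-4,r2:10,r3:Add2
c10: stall | r0:5,r1:-4,r2:10,r3:Add2
c11: CDB Add1=14; issue SUB r0<-Add1 | r0:Add1,r1:-4,r2:10,r3:Add2
c12: CDB Add2=-14 | r0:Add1,r1:-4,r2:10,r3:-14
c13: - | r0:Add1,r1:-4,r2:10,r3:-14
c14: - | r0:Add1,r1:-4,r2:10,r3:-14
c15: CDB Add1=-19 | r0:-19,r1:-4,r2:10,r3:-14

STATUS = VALUE -19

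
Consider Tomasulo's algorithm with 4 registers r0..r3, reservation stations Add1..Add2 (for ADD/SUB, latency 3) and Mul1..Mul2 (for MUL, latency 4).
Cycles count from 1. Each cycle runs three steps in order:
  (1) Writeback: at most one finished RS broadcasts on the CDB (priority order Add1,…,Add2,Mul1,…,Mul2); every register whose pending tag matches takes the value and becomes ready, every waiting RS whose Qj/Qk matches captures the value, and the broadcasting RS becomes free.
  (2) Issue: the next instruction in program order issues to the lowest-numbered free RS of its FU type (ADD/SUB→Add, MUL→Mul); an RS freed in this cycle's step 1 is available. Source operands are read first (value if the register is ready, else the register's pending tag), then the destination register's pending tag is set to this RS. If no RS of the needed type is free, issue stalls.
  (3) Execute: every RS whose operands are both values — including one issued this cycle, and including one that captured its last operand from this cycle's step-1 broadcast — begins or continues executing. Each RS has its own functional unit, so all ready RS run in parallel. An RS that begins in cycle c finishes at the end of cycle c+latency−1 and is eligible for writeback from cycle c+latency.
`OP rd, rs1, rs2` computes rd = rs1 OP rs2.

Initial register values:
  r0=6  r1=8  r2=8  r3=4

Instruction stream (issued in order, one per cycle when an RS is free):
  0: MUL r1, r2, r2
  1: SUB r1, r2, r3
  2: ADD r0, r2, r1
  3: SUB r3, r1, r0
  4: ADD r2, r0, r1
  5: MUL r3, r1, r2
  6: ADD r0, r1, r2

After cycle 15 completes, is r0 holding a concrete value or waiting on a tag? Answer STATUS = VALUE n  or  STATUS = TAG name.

STATUS = VALUE 20

cycle 1: issue MUL r1<-Mul1 // r0:6,r1:Mul1,r2:8,r3:4
cycle 2: issue SUB r1<-Add1 // r0:6,r1:Add1,r2:8,r3:4
cycle 3: issue ADD r0<-Add2 // r0:Add2,r1:Add1,r2:8,r3:4
cycle 4: stall // r0:Add2,r1:Add1,r2:8,r3:4
cycle 5: CDB Add1=4; issue SUB r3<-Add1 // r0:Add2,r1:4,r2:8,r3:Add1
cycle 6: CDB Mul1=64; stall // r0:Add2,r1:4,r2:8,r3:Add1
cycle 7: stall // r0:Add2,r1:4,r2:8,r3:Add1
cycle 8: CDB Add2=12; issue ADD r2<-Add2 // r0:12,r1:4,r2:Add2,r3:Add1
cycle 9: issue MUL r3<-Mul1 // r0:12,r1:4,r2:Add2,r3:Mul1
cycle 10: stall // r0:12,r1:4,r2:Add2,r3:Mul1
cycle 11: CDB Add1=-8; issue ADD r0<-Add1 // r0:Add1,r1:4,r2:Add2,r3:Mul1
cycle 12: CDB Add2=16 // r0:Add1,r1:4,r2:16,r3:Mul1
cycle 13: - // r0:Add1,r1:4,r2:16,r3:Mul1
cycle 14: - // r0:Add1,r1:4,r2:16,r3:Mul1
cycle 15: CDB Add1=20 // r0:20,r1:4,r2:16,r3:Mul1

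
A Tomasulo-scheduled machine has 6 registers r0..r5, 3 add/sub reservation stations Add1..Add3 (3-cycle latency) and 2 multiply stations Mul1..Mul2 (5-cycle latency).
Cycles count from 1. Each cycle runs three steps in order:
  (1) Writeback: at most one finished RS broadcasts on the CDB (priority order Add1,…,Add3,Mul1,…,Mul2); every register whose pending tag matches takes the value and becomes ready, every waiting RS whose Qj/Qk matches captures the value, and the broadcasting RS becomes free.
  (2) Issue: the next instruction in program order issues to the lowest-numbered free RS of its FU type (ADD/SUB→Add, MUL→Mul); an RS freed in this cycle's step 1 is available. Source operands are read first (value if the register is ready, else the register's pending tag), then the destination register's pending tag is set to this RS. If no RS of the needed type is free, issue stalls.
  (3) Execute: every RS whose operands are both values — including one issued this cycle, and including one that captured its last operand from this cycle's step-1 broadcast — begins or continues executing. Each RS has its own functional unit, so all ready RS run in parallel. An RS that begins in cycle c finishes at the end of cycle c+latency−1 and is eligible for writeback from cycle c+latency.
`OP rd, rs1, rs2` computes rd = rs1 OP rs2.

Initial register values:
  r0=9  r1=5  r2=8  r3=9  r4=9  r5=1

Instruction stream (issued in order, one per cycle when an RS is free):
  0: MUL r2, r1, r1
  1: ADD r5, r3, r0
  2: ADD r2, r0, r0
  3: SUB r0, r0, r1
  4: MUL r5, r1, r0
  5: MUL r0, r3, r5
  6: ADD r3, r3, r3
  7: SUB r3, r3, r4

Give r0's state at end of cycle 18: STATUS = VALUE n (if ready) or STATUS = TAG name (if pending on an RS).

c1: issue MUL r2<-Mul1 | r0:9,r1:5,r2:Mul1,r3:9,r4:9,r5:1
c2: issue ADD r5<-Add1 | r0:9,r1:5,r2:Mul1,r3:9,r4:9,r5:Add1
c3: issue ADD r2<-Add2 | r0:9,r1:5,r2:Add2,r3:9,r4:9,r5:Add1
c4: issue SUB r0<-Add3 | r0:Add3,r1:5,r2:Add2,r3:9,r4:9,r5:Add1
c5: CDB Add1=18; issue MUL r5<-Mul2 | r0:Add3,r1:5,r2:Add2,r3:9,r4:9,r5:Mul2
c6: CDB Add2=18; stall | r0:Add3,r1:5,r2:18,r3:9,r4:9,r5:Mul2
c7: CDB Add3=4; stall | r0:4,r1:5,r2:18,r3:9,r4:9,r5:Mul2
c8: CDB Mul1=25; issue MUL r0<-Mul1 | r0:Mul1,r1:5,r2:18,r3:9,r4:9,r5:Mul2
c9: issue ADD r3<-Add1 | r0:Mul1,r1:5,r2:18,r3:Add1,r4:9,r5:Mul2
c10: issue SUB r3<-Add2 | r0:Mul1,r1:5,r2:18,r3:Add2,r4:9,r5:Mul2
c11: - | r0:Mul1,r1:5,r2:18,r3:Add2,r4:9,r5:Mul2
c12: CDB Add1=18 | r0:Mul1,r1:5,r2:18,r3:Add2,r4:9,r5:Mul2
c13: CDB Mul2=20 | r0:Mul1,r1:5,r2:18,r3:Add2,r4:9,r5:20
c14: - | r0:Mul1,r1:5,r2:18,r3:Add2,r4:9,r5:20
c15: CDB Add2=9 | r0:Mul1,r1:5,r2:18,r3:9,r4:9,r5:20
c16: - | r0:Mul1,r1:5,r2:18,r3:9,r4:9,r5:20
c17: - | r0:Mul1,r1:5,r2:18,r3:9,r4:9,r5:20
c18: CDB Mul1=180 | r0:180,r1:5,r2:18,r3:9,r4:9,r5:20

STATUS = VALUE 180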